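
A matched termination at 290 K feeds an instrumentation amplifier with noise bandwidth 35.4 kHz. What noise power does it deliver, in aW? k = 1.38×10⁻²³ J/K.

P_n = kTB = 1.38×10⁻²³ × 290 × 3.54×10⁴ = 1.42×10⁻¹⁶ W = 142 aW

142 aW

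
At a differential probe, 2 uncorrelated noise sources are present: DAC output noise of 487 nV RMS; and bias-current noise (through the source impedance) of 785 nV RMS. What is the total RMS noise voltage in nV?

Uncorrelated sources add in power (mean-square): V_tot = √(ΣV_i²)
V_tot = √[(4.87×10⁻⁷)² + (7.85×10⁻⁷)²] = 9.24×10⁻⁷ V = 924 nV

924 nV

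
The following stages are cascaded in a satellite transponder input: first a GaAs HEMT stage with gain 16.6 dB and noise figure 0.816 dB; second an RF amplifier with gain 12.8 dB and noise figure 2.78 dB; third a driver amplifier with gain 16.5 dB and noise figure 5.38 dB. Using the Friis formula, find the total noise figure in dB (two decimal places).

Convert to linear (a loss of L dB is a gain of −L dB): F_i = 10^(NF_i/10), G_i = 10^(G_i,dB/10)
  Stage 1: F_1 = 10^(0.816/10) = 1.207, G_1 = 10^(16.6/10) = 45.71
  Stage 2: F_2 = 10^(2.78/10) = 1.897, G_2 = 10^(12.8/10) = 19.05
  Stage 3: F_3 = 10^(5.38/10) = 3.451, G_3 = 10^(16.5/10) = 44.67
Friis cascade:
  F = 1.207 + (1.897 − 1)/45.71 + (3.451 − 1)/871.0 = 1.229
NF = 10 log₁₀(1.229) = 0.90 dB

0.90 dB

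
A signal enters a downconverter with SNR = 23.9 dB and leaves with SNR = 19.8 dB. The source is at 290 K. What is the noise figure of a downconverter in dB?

NF (dB) = SNR_in(dB) − SNR_out(dB) when the source is at T₀
NF = 23.9 − 19.8 = 4.1 dB

4.1 dB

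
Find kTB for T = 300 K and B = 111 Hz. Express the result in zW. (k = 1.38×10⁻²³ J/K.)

P_n = kTB = 1.38×10⁻²³ × 300 × 1.11×10² = 4.60×10⁻¹⁹ W = 460 zW

460 zW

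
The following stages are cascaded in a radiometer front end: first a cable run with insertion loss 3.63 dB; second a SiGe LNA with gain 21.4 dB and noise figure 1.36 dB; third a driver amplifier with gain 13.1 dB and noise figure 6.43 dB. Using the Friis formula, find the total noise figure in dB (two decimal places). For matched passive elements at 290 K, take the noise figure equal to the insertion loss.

Convert to linear (a loss of L dB is a gain of −L dB): F_i = 10^(NF_i/10), G_i = 10^(G_i,dB/10)
  Stage 1: F_1 = 10^(3.63/10) = 2.307, G_1 = 10^(−3.63/10) = 0.4335
  Stage 2: F_2 = 10^(1.36/10) = 1.368, G_2 = 10^(21.4/10) = 138.0
  Stage 3: F_3 = 10^(6.43/10) = 4.395, G_3 = 10^(13.1/10) = 20.42
Friis cascade:
  F = 2.307 + (1.368 − 1)/0.4335 + (4.395 − 1)/59.84 = 3.212
NF = 10 log₁₀(3.212) = 5.07 dB

5.07 dB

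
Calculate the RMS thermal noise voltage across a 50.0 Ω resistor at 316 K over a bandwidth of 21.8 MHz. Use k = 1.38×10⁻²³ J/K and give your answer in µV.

V_n = √(4kTRB)
4kTRB = 4 × 1.38×10⁻²³ × 316 × 5.00×10¹ × 2.18×10⁷ = 1.90×10⁻¹¹ V²
V_n = √(1.90×10⁻¹¹) = 4.36×10⁻⁶ V = 4.36 µV

4.36 µV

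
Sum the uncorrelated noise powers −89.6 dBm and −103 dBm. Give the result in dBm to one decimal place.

Convert to linear, add, convert back:
P₁ = 1.10×10⁻¹² W, P₂ = 5.01×10⁻¹⁴ W
P_tot = 1.15×10⁻¹² W → 10 log₁₀(P_tot / 10⁻³) = −89.4 dBm

−89.4 dBm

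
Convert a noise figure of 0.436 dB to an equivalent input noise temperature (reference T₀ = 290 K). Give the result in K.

30.6 K

F = 10^(0.436/10) = 1.10561
T_e = (F − 1)·T₀ = (1.10561 − 1) × 290 = 30.6 K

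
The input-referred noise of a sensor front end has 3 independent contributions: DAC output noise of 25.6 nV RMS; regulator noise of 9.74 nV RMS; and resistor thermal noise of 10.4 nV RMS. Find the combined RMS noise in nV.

29.3 nV

Uncorrelated sources add in power (mean-square): V_tot = √(ΣV_i²)
V_tot = √[(2.56×10⁻⁸)² + (9.74×10⁻⁹)² + (1.04×10⁻⁸)²] = 2.93×10⁻⁸ V = 29.3 nV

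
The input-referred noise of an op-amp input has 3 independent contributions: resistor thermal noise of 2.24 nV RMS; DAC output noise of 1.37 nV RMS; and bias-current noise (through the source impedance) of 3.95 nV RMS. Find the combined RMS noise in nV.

4.74 nV

Uncorrelated sources add in power (mean-square): V_tot = √(ΣV_i²)
V_tot = √[(2.24×10⁻⁹)² + (1.37×10⁻⁹)² + (3.95×10⁻⁹)²] = 4.74×10⁻⁹ V = 4.74 nV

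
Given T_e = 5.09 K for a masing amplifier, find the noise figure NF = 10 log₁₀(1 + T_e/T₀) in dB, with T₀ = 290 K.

F = 1 + T_e/T₀ = 1 + 5.09/290 = 1.01755
NF = 10 log₁₀(1.01755) = 0.076 dB

0.076 dB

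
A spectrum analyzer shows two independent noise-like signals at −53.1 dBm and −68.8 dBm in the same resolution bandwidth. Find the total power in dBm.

−53.0 dBm

Convert to linear, add, convert back:
P₁ = 4.90×10⁻⁹ W, P₂ = 1.32×10⁻¹⁰ W
P_tot = 5.03×10⁻⁹ W → 10 log₁₀(P_tot / 10⁻³) = −53.0 dBm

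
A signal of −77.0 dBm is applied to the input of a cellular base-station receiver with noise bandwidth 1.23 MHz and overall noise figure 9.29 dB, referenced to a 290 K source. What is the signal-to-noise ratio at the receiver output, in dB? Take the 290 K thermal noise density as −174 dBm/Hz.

Noise floor: N = −174 + 10 log₁₀(B) + NF
10 log₁₀(1.23×10⁶) = 60.9 dB
N = −174 + 60.9 + 9.29 = −103.81 dBm
SNR = P_sig − N = −77.0 − (−103.81) = 26.81 dB → 26.8 dB

26.8 dB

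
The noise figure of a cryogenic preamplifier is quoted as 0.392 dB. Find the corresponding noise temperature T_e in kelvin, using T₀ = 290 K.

27.4 K

F = 10^(0.392/10) = 1.09446
T_e = (F − 1)·T₀ = (1.09446 − 1) × 290 = 27.4 K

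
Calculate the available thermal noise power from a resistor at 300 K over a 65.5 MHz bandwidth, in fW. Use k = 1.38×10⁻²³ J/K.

271 fW

P_n = kTB = 1.38×10⁻²³ × 300 × 6.55×10⁷ = 2.71×10⁻¹³ W = 271 fW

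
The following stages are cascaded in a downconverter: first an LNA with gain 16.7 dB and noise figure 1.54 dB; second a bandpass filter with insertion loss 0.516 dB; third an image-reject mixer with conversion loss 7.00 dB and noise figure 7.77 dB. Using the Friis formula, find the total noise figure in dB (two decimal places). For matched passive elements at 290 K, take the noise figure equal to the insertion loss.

1.90 dB

Convert to linear (a loss of L dB is a gain of −L dB): F_i = 10^(NF_i/10), G_i = 10^(G_i,dB/10)
  Stage 1: F_1 = 10^(1.54/10) = 1.426, G_1 = 10^(16.7/10) = 46.77
  Stage 2: F_2 = 10^(0.516/10) = 1.126, G_2 = 10^(−0.516/10) = 0.8880
  Stage 3: F_3 = 10^(7.77/10) = 5.984, G_3 = 10^(−7.00/10) = 0.1995
Friis cascade:
  F = 1.426 + (1.126 − 1)/46.77 + (5.984 − 1)/41.53 = 1.548
NF = 10 log₁₀(1.548) = 1.90 dB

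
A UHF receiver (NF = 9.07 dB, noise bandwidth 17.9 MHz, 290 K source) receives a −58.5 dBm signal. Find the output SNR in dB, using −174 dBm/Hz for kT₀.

33.9 dB

Noise floor: N = −174 + 10 log₁₀(B) + NF
10 log₁₀(1.79×10⁷) = 72.53 dB
N = −174 + 72.53 + 9.07 = −92.40 dBm
SNR = P_sig − N = −58.5 − (−92.40) = 33.90 dB → 33.9 dB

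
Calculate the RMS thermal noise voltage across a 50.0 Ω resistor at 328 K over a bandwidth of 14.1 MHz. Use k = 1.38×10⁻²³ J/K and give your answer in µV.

3.57 µV

V_n = √(4kTRB)
4kTRB = 4 × 1.38×10⁻²³ × 328 × 5.00×10¹ × 1.41×10⁷ = 1.28×10⁻¹¹ V²
V_n = √(1.28×10⁻¹¹) = 3.57×10⁻⁶ V = 3.57 µV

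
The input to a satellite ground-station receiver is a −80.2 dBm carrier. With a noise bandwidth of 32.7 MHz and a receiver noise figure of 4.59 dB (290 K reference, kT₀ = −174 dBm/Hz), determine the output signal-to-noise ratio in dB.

14.1 dB

Noise floor: N = −174 + 10 log₁₀(B) + NF
10 log₁₀(3.27×10⁷) = 75.15 dB
N = −174 + 75.15 + 4.59 = −94.26 dBm
SNR = P_sig − N = −80.2 − (−94.26) = 14.06 dB → 14.1 dB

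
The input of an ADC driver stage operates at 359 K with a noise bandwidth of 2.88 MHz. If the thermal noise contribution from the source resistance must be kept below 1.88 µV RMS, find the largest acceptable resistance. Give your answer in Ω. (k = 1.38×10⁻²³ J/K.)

61.9 Ω

Johnson–Nyquist: V_n = √(4kTRB) ⇒ R = V_n² / (4kTB)
4kTB = 4 × 1.38×10⁻²³ × 359 × 2.88×10⁶ = 5.71×10⁻¹⁴
R = (1.88×10⁻⁶)² / 5.71×10⁻¹⁴ = 6.19×10¹ Ω = 61.9 Ω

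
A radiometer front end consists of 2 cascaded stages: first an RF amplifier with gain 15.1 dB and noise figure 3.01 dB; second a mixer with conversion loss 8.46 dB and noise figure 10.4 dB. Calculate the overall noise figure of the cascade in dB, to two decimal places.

Convert to linear (a loss of L dB is a gain of −L dB): F_i = 10^(NF_i/10), G_i = 10^(G_i,dB/10)
  Stage 1: F_1 = 10^(3.01/10) = 2.000, G_1 = 10^(15.1/10) = 32.36
  Stage 2: F_2 = 10^(10.4/10) = 10.96, G_2 = 10^(−8.46/10) = 0.1426
Friis cascade:
  F = 2.000 + (10.96 − 1)/32.36 = 2.308
NF = 10 log₁₀(2.308) = 3.63 dB

3.63 dB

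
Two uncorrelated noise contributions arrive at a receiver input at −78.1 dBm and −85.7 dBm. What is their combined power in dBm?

−77.4 dBm

Convert to linear, add, convert back:
P₁ = 1.55×10⁻¹¹ W, P₂ = 2.69×10⁻¹² W
P_tot = 1.82×10⁻¹¹ W → 10 log₁₀(P_tot / 10⁻³) = −77.4 dBm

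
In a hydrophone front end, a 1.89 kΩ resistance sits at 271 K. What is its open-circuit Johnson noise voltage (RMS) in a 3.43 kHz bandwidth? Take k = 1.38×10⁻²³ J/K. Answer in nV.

311 nV

V_n = √(4kTRB)
4kTRB = 4 × 1.38×10⁻²³ × 271 × 1.89×10³ × 3.43×10³ = 9.70×10⁻¹⁴ V²
V_n = √(9.70×10⁻¹⁴) = 3.11×10⁻⁷ V = 311 nV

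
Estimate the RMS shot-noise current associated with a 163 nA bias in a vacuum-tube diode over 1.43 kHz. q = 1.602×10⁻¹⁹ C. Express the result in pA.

8.64 pA

I_n = √(2qI·B)
2qI·B = 2 × 1.602×10⁻¹⁹ × 1.63×10⁻⁷ × 1.43×10³ = 7.47×10⁻²³ A²
I_n = √(7.47×10⁻²³) = 8.64×10⁻¹² A = 8.64 pA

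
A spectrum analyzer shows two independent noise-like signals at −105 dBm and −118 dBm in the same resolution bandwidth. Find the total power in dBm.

−104.8 dBm

Convert to linear, add, convert back:
P₁ = 3.16×10⁻¹⁴ W, P₂ = 1.58×10⁻¹⁵ W
P_tot = 3.32×10⁻¹⁴ W → 10 log₁₀(P_tot / 10⁻³) = −104.8 dBm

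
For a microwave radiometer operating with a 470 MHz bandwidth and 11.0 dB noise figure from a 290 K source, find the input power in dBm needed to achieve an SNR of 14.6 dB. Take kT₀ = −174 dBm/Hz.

−61.7 dBm

Sensitivity = −174 + 10 log₁₀(B) + NF + SNR_min
= −174 + 86.72 + 11.0 + 14.6
= −61.68 dBm → −61.7 dBm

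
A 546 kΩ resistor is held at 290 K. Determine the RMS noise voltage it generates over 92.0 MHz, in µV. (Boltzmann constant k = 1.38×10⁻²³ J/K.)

897 µV

V_n = √(4kTRB)
4kTRB = 4 × 1.38×10⁻²³ × 290 × 5.46×10⁵ × 9.20×10⁷ = 8.04×10⁻⁷ V²
V_n = √(8.04×10⁻⁷) = 8.97×10⁻⁴ V = 897 µV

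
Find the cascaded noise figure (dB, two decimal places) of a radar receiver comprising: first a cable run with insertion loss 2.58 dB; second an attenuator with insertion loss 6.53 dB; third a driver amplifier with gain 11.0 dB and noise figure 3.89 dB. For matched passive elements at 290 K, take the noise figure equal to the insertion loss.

Convert to linear (a loss of L dB is a gain of −L dB): F_i = 10^(NF_i/10), G_i = 10^(G_i,dB/10)
  Stage 1: F_1 = 10^(2.58/10) = 1.811, G_1 = 10^(−2.58/10) = 0.5521
  Stage 2: F_2 = 10^(6.53/10) = 4.498, G_2 = 10^(−6.53/10) = 0.2223
  Stage 3: F_3 = 10^(3.89/10) = 2.449, G_3 = 10^(11.0/10) = 12.59
Friis cascade:
  F = 1.811 + (4.498 − 1)/0.5521 + (2.449 − 1)/0.1227 = 19.95
NF = 10 log₁₀(19.95) = 13.00 dB

13.00 dB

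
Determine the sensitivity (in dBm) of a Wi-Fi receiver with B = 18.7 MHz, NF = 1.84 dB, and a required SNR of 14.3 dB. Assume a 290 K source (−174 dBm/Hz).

−85.1 dBm

Sensitivity = −174 + 10 log₁₀(B) + NF + SNR_min
= −174 + 72.72 + 1.84 + 14.3
= −85.14 dBm → −85.1 dBm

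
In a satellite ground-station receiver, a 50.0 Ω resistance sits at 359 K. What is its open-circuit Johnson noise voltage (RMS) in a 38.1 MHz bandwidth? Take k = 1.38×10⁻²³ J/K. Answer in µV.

6.14 µV

V_n = √(4kTRB)
4kTRB = 4 × 1.38×10⁻²³ × 359 × 5.00×10¹ × 3.81×10⁷ = 3.78×10⁻¹¹ V²
V_n = √(3.78×10⁻¹¹) = 6.14×10⁻⁶ V = 6.14 µV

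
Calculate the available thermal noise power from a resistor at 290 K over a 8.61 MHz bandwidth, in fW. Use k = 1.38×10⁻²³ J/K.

34.5 fW

P_n = kTB = 1.38×10⁻²³ × 290 × 8.61×10⁶ = 3.45×10⁻¹⁴ W = 34.5 fW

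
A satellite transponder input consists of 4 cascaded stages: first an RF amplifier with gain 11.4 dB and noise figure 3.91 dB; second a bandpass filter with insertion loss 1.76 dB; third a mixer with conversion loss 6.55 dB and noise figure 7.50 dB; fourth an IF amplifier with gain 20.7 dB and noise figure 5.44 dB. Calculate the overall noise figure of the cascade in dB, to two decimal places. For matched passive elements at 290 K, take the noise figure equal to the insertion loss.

6.26 dB

Convert to linear (a loss of L dB is a gain of −L dB): F_i = 10^(NF_i/10), G_i = 10^(G_i,dB/10)
  Stage 1: F_1 = 10^(3.91/10) = 2.460, G_1 = 10^(11.4/10) = 13.80
  Stage 2: F_2 = 10^(1.76/10) = 1.500, G_2 = 10^(−1.76/10) = 0.6668
  Stage 3: F_3 = 10^(7.50/10) = 5.623, G_3 = 10^(−6.55/10) = 0.2213
  Stage 4: F_4 = 10^(5.44/10) = 3.499, G_4 = 10^(20.7/10) = 117.5
Friis cascade:
  F = 2.460 + (1.500 − 1)/13.80 + (5.623 − 1)/9.204 + (3.499 − 1)/2.037 = 4.226
NF = 10 log₁₀(4.226) = 6.26 dB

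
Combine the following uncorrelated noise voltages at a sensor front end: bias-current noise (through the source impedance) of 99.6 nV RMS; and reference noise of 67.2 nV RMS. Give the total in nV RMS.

Uncorrelated sources add in power (mean-square): V_tot = √(ΣV_i²)
V_tot = √[(9.96×10⁻⁸)² + (6.72×10⁻⁸)²] = 1.20×10⁻⁷ V = 120 nV

120 nV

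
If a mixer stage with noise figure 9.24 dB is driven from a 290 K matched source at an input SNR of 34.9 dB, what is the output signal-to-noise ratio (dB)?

25.66 dB

By definition F = SNR_in/SNR_out, so in dB: SNR_out = SNR_in − NF
SNR_out = 34.9 − 9.24 = 25.66 dB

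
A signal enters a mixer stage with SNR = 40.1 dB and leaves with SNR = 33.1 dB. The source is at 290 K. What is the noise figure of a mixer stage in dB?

NF (dB) = SNR_in(dB) − SNR_out(dB) when the source is at T₀
NF = 40.1 − 33.1 = 7.0 dB

7.0 dB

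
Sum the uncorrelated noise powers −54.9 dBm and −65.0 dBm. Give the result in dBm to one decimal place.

Convert to linear, add, convert back:
P₁ = 3.24×10⁻⁹ W, P₂ = 3.16×10⁻¹⁰ W
P_tot = 3.55×10⁻⁹ W → 10 log₁₀(P_tot / 10⁻³) = −54.5 dBm

−54.5 dBm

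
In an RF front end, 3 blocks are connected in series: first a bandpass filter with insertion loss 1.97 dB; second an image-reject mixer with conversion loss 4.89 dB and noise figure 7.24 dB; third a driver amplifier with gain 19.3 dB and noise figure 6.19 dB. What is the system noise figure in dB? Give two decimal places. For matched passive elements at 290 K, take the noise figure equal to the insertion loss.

13.74 dB

Convert to linear (a loss of L dB is a gain of −L dB): F_i = 10^(NF_i/10), G_i = 10^(G_i,dB/10)
  Stage 1: F_1 = 10^(1.97/10) = 1.574, G_1 = 10^(−1.97/10) = 0.6353
  Stage 2: F_2 = 10^(7.24/10) = 5.297, G_2 = 10^(−4.89/10) = 0.3243
  Stage 3: F_3 = 10^(6.19/10) = 4.159, G_3 = 10^(19.3/10) = 85.11
Friis cascade:
  F = 1.574 + (5.297 − 1)/0.6353 + (4.159 − 1)/0.2061 = 23.67
NF = 10 log₁₀(23.67) = 13.74 dB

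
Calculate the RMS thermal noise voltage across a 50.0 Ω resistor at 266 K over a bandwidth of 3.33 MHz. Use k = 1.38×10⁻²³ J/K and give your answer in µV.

V_n = √(4kTRB)
4kTRB = 4 × 1.38×10⁻²³ × 266 × 5.00×10¹ × 3.33×10⁶ = 2.44×10⁻¹² V²
V_n = √(2.44×10⁻¹²) = 1.56×10⁻⁶ V = 1.56 µV

1.56 µV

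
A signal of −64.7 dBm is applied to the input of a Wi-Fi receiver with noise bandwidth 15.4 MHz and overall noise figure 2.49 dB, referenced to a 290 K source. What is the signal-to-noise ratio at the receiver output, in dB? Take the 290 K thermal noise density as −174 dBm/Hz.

34.9 dB

Noise floor: N = −174 + 10 log₁₀(B) + NF
10 log₁₀(1.54×10⁷) = 71.88 dB
N = −174 + 71.88 + 2.49 = −99.63 dBm
SNR = P_sig − N = −64.7 − (−99.63) = 34.93 dB → 34.9 dB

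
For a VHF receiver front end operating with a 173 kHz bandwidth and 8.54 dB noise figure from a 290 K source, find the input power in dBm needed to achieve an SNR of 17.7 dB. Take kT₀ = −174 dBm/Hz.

Sensitivity = −174 + 10 log₁₀(B) + NF + SNR_min
= −174 + 52.38 + 8.54 + 17.7
= −95.38 dBm → −95.4 dBm

−95.4 dBm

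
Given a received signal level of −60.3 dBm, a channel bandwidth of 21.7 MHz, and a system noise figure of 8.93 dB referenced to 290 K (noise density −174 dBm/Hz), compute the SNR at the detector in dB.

Noise floor: N = −174 + 10 log₁₀(B) + NF
10 log₁₀(2.17×10⁷) = 73.36 dB
N = −174 + 73.36 + 8.93 = −91.71 dBm
SNR = P_sig − N = −60.3 − (−91.71) = 31.41 dB → 31.4 dB

31.4 dB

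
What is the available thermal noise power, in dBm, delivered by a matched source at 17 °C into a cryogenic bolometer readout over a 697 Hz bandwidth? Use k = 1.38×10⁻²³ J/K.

T = 17 °C + 273.15 = 290.15 K
P_n = kTB = 1.38×10⁻²³ × 290.15 × 6.97×10² = 2.79×10⁻¹⁸ W
In dBm: 10 log₁₀(2.79×10⁻¹⁸ / 10⁻³) = −145.5 dBm

−145.5 dBm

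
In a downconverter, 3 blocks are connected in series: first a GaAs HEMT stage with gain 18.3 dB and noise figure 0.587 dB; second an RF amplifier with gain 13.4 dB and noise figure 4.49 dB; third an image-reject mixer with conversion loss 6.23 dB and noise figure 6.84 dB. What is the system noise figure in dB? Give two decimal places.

0.70 dB

Convert to linear (a loss of L dB is a gain of −L dB): F_i = 10^(NF_i/10), G_i = 10^(G_i,dB/10)
  Stage 1: F_1 = 10^(0.587/10) = 1.145, G_1 = 10^(18.3/10) = 67.61
  Stage 2: F_2 = 10^(4.49/10) = 2.812, G_2 = 10^(13.4/10) = 21.88
  Stage 3: F_3 = 10^(6.84/10) = 4.831, G_3 = 10^(−6.23/10) = 0.2382
Friis cascade:
  F = 1.145 + (2.812 − 1)/67.61 + (4.831 − 1)/1479 = 1.174
NF = 10 log₁₀(1.174) = 0.70 dB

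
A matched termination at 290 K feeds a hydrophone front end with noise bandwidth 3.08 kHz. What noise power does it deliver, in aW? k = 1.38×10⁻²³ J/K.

12.3 aW

P_n = kTB = 1.38×10⁻²³ × 290 × 3.08×10³ = 1.23×10⁻¹⁷ W = 12.3 aW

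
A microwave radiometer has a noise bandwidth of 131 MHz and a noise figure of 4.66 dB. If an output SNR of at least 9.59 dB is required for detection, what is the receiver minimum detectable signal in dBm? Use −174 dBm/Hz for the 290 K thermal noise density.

−78.6 dBm

Sensitivity = −174 + 10 log₁₀(B) + NF + SNR_min
= −174 + 81.17 + 4.66 + 9.59
= −78.58 dBm → −78.6 dBm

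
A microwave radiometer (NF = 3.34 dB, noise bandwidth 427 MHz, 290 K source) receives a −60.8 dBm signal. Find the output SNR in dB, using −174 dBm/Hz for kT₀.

Noise floor: N = −174 + 10 log₁₀(B) + NF
10 log₁₀(4.27×10⁸) = 86.3 dB
N = −174 + 86.3 + 3.34 = −84.36 dBm
SNR = P_sig − N = −60.8 − (−84.36) = 23.56 dB → 23.6 dB

23.6 dB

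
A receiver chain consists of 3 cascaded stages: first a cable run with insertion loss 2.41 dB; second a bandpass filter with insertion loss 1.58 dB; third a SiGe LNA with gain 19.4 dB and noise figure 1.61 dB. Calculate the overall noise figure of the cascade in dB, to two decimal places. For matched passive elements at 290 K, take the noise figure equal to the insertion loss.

5.60 dB

Convert to linear (a loss of L dB is a gain of −L dB): F_i = 10^(NF_i/10), G_i = 10^(G_i,dB/10)
  Stage 1: F_1 = 10^(2.41/10) = 1.742, G_1 = 10^(−2.41/10) = 0.5741
  Stage 2: F_2 = 10^(1.58/10) = 1.439, G_2 = 10^(−1.58/10) = 0.6950
  Stage 3: F_3 = 10^(1.61/10) = 1.449, G_3 = 10^(19.4/10) = 87.10
Friis cascade:
  F = 1.742 + (1.439 − 1)/0.5741 + (1.449 − 1)/0.3990 = 3.631
NF = 10 log₁₀(3.631) = 5.60 dB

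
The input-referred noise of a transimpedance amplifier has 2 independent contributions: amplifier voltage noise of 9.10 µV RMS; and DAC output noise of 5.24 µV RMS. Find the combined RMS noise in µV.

Uncorrelated sources add in power (mean-square): V_tot = √(ΣV_i²)
V_tot = √[(9.10×10⁻⁶)² + (5.24×10⁻⁶)²] = 1.05×10⁻⁵ V = 10.5 µV

10.5 µV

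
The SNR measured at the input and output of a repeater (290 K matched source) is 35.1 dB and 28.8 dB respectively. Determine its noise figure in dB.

NF (dB) = SNR_in(dB) − SNR_out(dB) when the source is at T₀
NF = 35.1 − 28.8 = 6.3 dB

6.3 dB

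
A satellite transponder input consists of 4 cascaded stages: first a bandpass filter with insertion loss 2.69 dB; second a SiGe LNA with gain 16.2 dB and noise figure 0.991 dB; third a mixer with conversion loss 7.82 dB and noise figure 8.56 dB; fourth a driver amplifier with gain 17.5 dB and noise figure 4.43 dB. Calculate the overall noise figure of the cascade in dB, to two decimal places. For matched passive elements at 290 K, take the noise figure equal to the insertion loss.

4.90 dB

Convert to linear (a loss of L dB is a gain of −L dB): F_i = 10^(NF_i/10), G_i = 10^(G_i,dB/10)
  Stage 1: F_1 = 10^(2.69/10) = 1.858, G_1 = 10^(−2.69/10) = 0.5383
  Stage 2: F_2 = 10^(0.991/10) = 1.256, G_2 = 10^(16.2/10) = 41.69
  Stage 3: F_3 = 10^(8.56/10) = 7.178, G_3 = 10^(−7.82/10) = 0.1652
  Stage 4: F_4 = 10^(4.43/10) = 2.773, G_4 = 10^(17.5/10) = 56.23
Friis cascade:
  F = 1.858 + (1.256 − 1)/0.5383 + (7.178 − 1)/22.44 + (2.773 − 1)/3.707 = 3.088
NF = 10 log₁₀(3.088) = 4.90 dB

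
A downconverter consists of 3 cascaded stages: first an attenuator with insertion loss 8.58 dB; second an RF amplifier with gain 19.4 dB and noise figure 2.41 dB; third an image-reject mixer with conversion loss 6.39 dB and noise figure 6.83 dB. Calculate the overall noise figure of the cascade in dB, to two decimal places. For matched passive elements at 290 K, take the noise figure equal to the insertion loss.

11.10 dB

Convert to linear (a loss of L dB is a gain of −L dB): F_i = 10^(NF_i/10), G_i = 10^(G_i,dB/10)
  Stage 1: F_1 = 10^(8.58/10) = 7.211, G_1 = 10^(−8.58/10) = 0.1387
  Stage 2: F_2 = 10^(2.41/10) = 1.742, G_2 = 10^(19.4/10) = 87.10
  Stage 3: F_3 = 10^(6.83/10) = 4.819, G_3 = 10^(−6.39/10) = 0.2296
Friis cascade:
  F = 7.211 + (1.742 − 1)/0.1387 + (4.819 − 1)/12.08 = 12.88
NF = 10 log₁₀(12.88) = 11.10 dB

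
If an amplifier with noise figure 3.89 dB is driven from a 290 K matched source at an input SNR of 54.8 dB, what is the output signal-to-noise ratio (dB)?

50.91 dB

By definition F = SNR_in/SNR_out, so in dB: SNR_out = SNR_in − NF
SNR_out = 54.8 − 3.89 = 50.91 dB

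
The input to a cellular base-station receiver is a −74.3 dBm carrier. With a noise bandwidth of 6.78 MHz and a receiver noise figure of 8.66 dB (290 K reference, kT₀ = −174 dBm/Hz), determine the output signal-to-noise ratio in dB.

22.7 dB

Noise floor: N = −174 + 10 log₁₀(B) + NF
10 log₁₀(6.78×10⁶) = 68.31 dB
N = −174 + 68.31 + 8.66 = −97.03 dBm
SNR = P_sig − N = −74.3 − (−97.03) = 22.73 dB → 22.7 dB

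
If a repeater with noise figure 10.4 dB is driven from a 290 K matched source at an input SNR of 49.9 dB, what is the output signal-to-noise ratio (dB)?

39.5 dB

By definition F = SNR_in/SNR_out, so in dB: SNR_out = SNR_in − NF
SNR_out = 49.9 − 10.4 = 39.5 dB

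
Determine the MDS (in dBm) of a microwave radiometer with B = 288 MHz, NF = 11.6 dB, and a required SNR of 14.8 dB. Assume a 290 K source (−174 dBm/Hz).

Sensitivity = −174 + 10 log₁₀(B) + NF + SNR_min
= −174 + 84.59 + 11.6 + 14.8
= −63.01 dBm → −63.0 dBm

−63.0 dBm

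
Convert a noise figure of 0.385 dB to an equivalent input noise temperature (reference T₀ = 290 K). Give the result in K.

26.9 K

F = 10^(0.385/10) = 1.0927
T_e = (F − 1)·T₀ = (1.0927 − 1) × 290 = 26.9 K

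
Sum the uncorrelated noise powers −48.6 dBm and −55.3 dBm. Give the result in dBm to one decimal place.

−47.8 dBm

Convert to linear, add, convert back:
P₁ = 1.38×10⁻⁸ W, P₂ = 2.95×10⁻⁹ W
P_tot = 1.68×10⁻⁸ W → 10 log₁₀(P_tot / 10⁻³) = −47.8 dBm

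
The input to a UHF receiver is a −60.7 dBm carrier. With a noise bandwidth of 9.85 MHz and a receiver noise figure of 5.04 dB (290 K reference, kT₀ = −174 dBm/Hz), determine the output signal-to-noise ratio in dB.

38.3 dB

Noise floor: N = −174 + 10 log₁₀(B) + NF
10 log₁₀(9.85×10⁶) = 69.93 dB
N = −174 + 69.93 + 5.04 = −99.03 dBm
SNR = P_sig − N = −60.7 − (−99.03) = 38.33 dB → 38.3 dB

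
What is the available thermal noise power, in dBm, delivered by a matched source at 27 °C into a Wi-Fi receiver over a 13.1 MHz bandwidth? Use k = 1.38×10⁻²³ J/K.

T = 27 °C + 273.15 = 300.15 K
P_n = kTB = 1.38×10⁻²³ × 300.15 × 1.31×10⁷ = 5.43×10⁻¹⁴ W
In dBm: 10 log₁₀(5.43×10⁻¹⁴ / 10⁻³) = −102.7 dBm

−102.7 dBm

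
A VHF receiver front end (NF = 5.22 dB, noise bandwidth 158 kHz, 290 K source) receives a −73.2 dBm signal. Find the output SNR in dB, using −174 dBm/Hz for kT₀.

Noise floor: N = −174 + 10 log₁₀(B) + NF
10 log₁₀(1.58×10⁵) = 51.99 dB
N = −174 + 51.99 + 5.22 = −116.79 dBm
SNR = P_sig − N = −73.2 − (−116.79) = 43.59 dB → 43.6 dB

43.6 dB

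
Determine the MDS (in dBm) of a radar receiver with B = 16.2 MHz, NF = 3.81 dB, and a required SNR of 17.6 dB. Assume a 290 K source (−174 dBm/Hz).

Sensitivity = −174 + 10 log₁₀(B) + NF + SNR_min
= −174 + 72.1 + 3.81 + 17.6
= −80.49 dBm → −80.5 dBm

−80.5 dBm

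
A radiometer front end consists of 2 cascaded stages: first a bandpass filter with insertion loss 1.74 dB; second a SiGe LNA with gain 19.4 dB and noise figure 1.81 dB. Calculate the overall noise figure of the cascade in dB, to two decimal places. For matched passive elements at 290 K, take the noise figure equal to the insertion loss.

Convert to linear (a loss of L dB is a gain of −L dB): F_i = 10^(NF_i/10), G_i = 10^(G_i,dB/10)
  Stage 1: F_1 = 10^(1.74/10) = 1.493, G_1 = 10^(−1.74/10) = 0.6699
  Stage 2: F_2 = 10^(1.81/10) = 1.517, G_2 = 10^(19.4/10) = 87.10
Friis cascade:
  F = 1.493 + (1.517 − 1)/0.6699 = 2.265
NF = 10 log₁₀(2.265) = 3.55 dB

3.55 dB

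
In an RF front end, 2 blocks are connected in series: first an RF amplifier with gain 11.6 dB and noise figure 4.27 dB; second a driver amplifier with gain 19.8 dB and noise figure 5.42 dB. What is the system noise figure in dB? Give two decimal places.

Convert to linear (a loss of L dB is a gain of −L dB): F_i = 10^(NF_i/10), G_i = 10^(G_i,dB/10)
  Stage 1: F_1 = 10^(4.27/10) = 2.673, G_1 = 10^(11.6/10) = 14.45
  Stage 2: F_2 = 10^(5.42/10) = 3.483, G_2 = 10^(19.8/10) = 95.50
Friis cascade:
  F = 2.673 + (3.483 − 1)/14.45 = 2.845
NF = 10 log₁₀(2.845) = 4.54 dB

4.54 dB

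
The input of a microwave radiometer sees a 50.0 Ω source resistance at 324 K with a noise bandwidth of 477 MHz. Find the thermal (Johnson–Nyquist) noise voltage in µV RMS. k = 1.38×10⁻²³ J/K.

V_n = √(4kTRB)
4kTRB = 4 × 1.38×10⁻²³ × 324 × 5.00×10¹ × 4.77×10⁸ = 4.27×10⁻¹⁰ V²
V_n = √(4.27×10⁻¹⁰) = 2.07×10⁻⁵ V = 20.7 µV

20.7 µV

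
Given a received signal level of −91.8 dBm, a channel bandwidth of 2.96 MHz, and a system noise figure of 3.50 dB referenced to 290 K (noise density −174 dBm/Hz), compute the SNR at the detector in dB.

14.0 dB

Noise floor: N = −174 + 10 log₁₀(B) + NF
10 log₁₀(2.96×10⁶) = 64.71 dB
N = −174 + 64.71 + 3.50 = −105.79 dBm
SNR = P_sig − N = −91.8 − (−105.79) = 13.99 dB → 14.0 dB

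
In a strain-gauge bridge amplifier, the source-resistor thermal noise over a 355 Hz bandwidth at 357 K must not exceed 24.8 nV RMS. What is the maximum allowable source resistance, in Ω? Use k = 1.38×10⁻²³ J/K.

Johnson–Nyquist: V_n = √(4kTRB) ⇒ R = V_n² / (4kTB)
4kTB = 4 × 1.38×10⁻²³ × 357 × 3.55×10² = 7.00×10⁻¹⁸
R = (2.48×10⁻⁸)² / 7.00×10⁻¹⁸ = 8.79×10¹ Ω = 87.9 Ω

87.9 Ω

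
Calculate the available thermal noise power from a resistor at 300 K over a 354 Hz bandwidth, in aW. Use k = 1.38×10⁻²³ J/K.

1.47 aW

P_n = kTB = 1.38×10⁻²³ × 300 × 3.54×10² = 1.47×10⁻¹⁸ W = 1.47 aW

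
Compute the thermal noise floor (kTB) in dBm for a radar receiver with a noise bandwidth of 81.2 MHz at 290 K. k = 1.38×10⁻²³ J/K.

−94.9 dBm

P_n = kTB = 1.38×10⁻²³ × 290 × 8.12×10⁷ = 3.25×10⁻¹³ W
In dBm: 10 log₁₀(3.25×10⁻¹³ / 10⁻³) = −94.9 dBm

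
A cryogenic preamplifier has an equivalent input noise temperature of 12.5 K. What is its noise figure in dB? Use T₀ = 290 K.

F = 1 + T_e/T₀ = 1 + 12.5/290 = 1.0431
NF = 10 log₁₀(1.0431) = 0.183 dB

0.183 dB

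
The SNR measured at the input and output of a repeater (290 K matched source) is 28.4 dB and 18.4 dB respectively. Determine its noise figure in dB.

NF (dB) = SNR_in(dB) − SNR_out(dB) when the source is at T₀
NF = 28.4 − 18.4 = 10.0 dB

10.0 dB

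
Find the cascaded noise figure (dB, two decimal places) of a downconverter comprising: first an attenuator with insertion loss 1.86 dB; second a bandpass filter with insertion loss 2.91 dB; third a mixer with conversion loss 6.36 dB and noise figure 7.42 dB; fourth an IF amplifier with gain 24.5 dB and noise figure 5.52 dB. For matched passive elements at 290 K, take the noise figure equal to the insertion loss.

16.97 dB

Convert to linear (a loss of L dB is a gain of −L dB): F_i = 10^(NF_i/10), G_i = 10^(G_i,dB/10)
  Stage 1: F_1 = 10^(1.86/10) = 1.535, G_1 = 10^(−1.86/10) = 0.6516
  Stage 2: F_2 = 10^(2.91/10) = 1.954, G_2 = 10^(−2.91/10) = 0.5117
  Stage 3: F_3 = 10^(7.42/10) = 5.521, G_3 = 10^(−6.36/10) = 0.2312
  Stage 4: F_4 = 10^(5.52/10) = 3.565, G_4 = 10^(24.5/10) = 281.8
Friis cascade:
  F = 1.535 + (1.954 − 1)/0.6516 + (5.521 − 1)/0.3334 + (3.565 − 1)/0.07709 = 49.82
NF = 10 log₁₀(49.82) = 16.97 dB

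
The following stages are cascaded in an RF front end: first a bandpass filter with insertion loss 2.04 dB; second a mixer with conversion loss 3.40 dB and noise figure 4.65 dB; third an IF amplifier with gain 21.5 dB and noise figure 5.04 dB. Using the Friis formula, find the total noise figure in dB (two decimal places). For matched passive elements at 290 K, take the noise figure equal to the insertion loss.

10.91 dB

Convert to linear (a loss of L dB is a gain of −L dB): F_i = 10^(NF_i/10), G_i = 10^(G_i,dB/10)
  Stage 1: F_1 = 10^(2.04/10) = 1.600, G_1 = 10^(−2.04/10) = 0.6252
  Stage 2: F_2 = 10^(4.65/10) = 2.917, G_2 = 10^(−3.40/10) = 0.4571
  Stage 3: F_3 = 10^(5.04/10) = 3.192, G_3 = 10^(21.5/10) = 141.3
Friis cascade:
  F = 1.600 + (2.917 − 1)/0.6252 + (3.192 − 1)/0.2858 = 12.34
NF = 10 log₁₀(12.34) = 10.91 dB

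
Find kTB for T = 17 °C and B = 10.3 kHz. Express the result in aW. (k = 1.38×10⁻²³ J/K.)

T = 17 °C + 273.15 = 290.15 K
P_n = kTB = 1.38×10⁻²³ × 290.15 × 1.03×10⁴ = 4.12×10⁻¹⁷ W = 41.2 aW

41.2 aW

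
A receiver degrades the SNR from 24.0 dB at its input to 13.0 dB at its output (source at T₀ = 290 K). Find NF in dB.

11.0 dB

NF (dB) = SNR_in(dB) − SNR_out(dB) when the source is at T₀
NF = 24.0 − 13.0 = 11.0 dB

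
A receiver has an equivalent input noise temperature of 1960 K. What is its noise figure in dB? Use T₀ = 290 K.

F = 1 + T_e/T₀ = 1 + 1960/290 = 7.75862
NF = 10 log₁₀(7.75862) = 8.90 dB

8.90 dB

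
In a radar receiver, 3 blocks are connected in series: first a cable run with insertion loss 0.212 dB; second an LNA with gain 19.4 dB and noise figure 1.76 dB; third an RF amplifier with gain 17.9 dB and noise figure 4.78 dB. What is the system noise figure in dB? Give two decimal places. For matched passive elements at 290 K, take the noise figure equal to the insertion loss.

2.04 dB

Convert to linear (a loss of L dB is a gain of −L dB): F_i = 10^(NF_i/10), G_i = 10^(G_i,dB/10)
  Stage 1: F_1 = 10^(0.212/10) = 1.050, G_1 = 10^(−0.212/10) = 0.9524
  Stage 2: F_2 = 10^(1.76/10) = 1.500, G_2 = 10^(19.4/10) = 87.10
  Stage 3: F_3 = 10^(4.78/10) = 3.006, G_3 = 10^(17.9/10) = 61.66
Friis cascade:
  F = 1.050 + (1.500 − 1)/0.9524 + (3.006 − 1)/82.95 = 1.599
NF = 10 log₁₀(1.599) = 2.04 dB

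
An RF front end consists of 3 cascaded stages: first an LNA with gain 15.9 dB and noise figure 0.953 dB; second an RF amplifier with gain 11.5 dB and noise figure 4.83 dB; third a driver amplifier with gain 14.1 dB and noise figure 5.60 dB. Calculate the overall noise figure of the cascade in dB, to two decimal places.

1.15 dB

Convert to linear (a loss of L dB is a gain of −L dB): F_i = 10^(NF_i/10), G_i = 10^(G_i,dB/10)
  Stage 1: F_1 = 10^(0.953/10) = 1.245, G_1 = 10^(15.9/10) = 38.90
  Stage 2: F_2 = 10^(4.83/10) = 3.041, G_2 = 10^(11.5/10) = 14.13
  Stage 3: F_3 = 10^(5.60/10) = 3.631, G_3 = 10^(14.1/10) = 25.70
Friis cascade:
  F = 1.245 + (3.041 − 1)/38.90 + (3.631 − 1)/549.5 = 1.303
NF = 10 log₁₀(1.303) = 1.15 dB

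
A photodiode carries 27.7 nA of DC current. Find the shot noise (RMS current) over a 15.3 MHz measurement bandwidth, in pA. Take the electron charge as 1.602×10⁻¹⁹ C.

I_n = √(2qI·B)
2qI·B = 2 × 1.602×10⁻¹⁹ × 2.77×10⁻⁸ × 1.53×10⁷ = 1.36×10⁻¹⁹ A²
I_n = √(1.36×10⁻¹⁹) = 3.68×10⁻¹⁰ A = 368 pA

368 pA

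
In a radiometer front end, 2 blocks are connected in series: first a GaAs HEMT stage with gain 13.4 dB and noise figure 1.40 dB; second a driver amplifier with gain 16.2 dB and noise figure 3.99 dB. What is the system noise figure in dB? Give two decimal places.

1.61 dB

Convert to linear (a loss of L dB is a gain of −L dB): F_i = 10^(NF_i/10), G_i = 10^(G_i,dB/10)
  Stage 1: F_1 = 10^(1.40/10) = 1.380, G_1 = 10^(13.4/10) = 21.88
  Stage 2: F_2 = 10^(3.99/10) = 2.506, G_2 = 10^(16.2/10) = 41.69
Friis cascade:
  F = 1.380 + (2.506 − 1)/21.88 = 1.449
NF = 10 log₁₀(1.449) = 1.61 dB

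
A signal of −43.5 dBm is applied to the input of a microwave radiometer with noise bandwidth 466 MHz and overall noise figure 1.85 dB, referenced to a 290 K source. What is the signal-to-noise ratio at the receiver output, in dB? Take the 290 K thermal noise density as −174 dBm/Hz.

Noise floor: N = −174 + 10 log₁₀(B) + NF
10 log₁₀(4.66×10⁸) = 86.68 dB
N = −174 + 86.68 + 1.85 = −85.47 dBm
SNR = P_sig − N = −43.5 − (−85.47) = 41.97 dB → 42.0 dB

42.0 dB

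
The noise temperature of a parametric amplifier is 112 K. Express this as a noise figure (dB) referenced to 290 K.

1.42 dB

F = 1 + T_e/T₀ = 1 + 112/290 = 1.38621
NF = 10 log₁₀(1.38621) = 1.42 dB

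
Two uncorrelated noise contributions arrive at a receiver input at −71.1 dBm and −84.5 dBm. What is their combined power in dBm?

Convert to linear, add, convert back:
P₁ = 7.76×10⁻¹¹ W, P₂ = 3.55×10⁻¹² W
P_tot = 8.12×10⁻¹¹ W → 10 log₁₀(P_tot / 10⁻³) = −70.9 dBm

−70.9 dBm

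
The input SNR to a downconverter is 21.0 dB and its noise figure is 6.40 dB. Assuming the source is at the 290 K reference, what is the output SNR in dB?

By definition F = SNR_in/SNR_out, so in dB: SNR_out = SNR_in − NF
SNR_out = 21.0 − 6.40 = 14.60 dB

14.60 dB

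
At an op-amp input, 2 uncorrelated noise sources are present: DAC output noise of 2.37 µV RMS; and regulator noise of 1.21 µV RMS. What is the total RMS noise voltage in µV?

2.66 µV

Uncorrelated sources add in power (mean-square): V_tot = √(ΣV_i²)
V_tot = √[(2.37×10⁻⁶)² + (1.21×10⁻⁶)²] = 2.66×10⁻⁶ V = 2.66 µV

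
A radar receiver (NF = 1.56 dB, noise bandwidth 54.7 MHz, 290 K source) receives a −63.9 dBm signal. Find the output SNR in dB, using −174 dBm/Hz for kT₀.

31.2 dB

Noise floor: N = −174 + 10 log₁₀(B) + NF
10 log₁₀(5.47×10⁷) = 77.38 dB
N = −174 + 77.38 + 1.56 = −95.06 dBm
SNR = P_sig − N = −63.9 − (−95.06) = 31.16 dB → 31.2 dB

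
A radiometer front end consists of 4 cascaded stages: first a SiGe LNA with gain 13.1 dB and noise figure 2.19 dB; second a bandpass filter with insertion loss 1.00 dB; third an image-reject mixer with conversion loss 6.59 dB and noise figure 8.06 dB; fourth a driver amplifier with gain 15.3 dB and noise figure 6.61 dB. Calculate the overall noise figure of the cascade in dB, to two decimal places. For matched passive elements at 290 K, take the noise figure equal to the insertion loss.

4.78 dB

Convert to linear (a loss of L dB is a gain of −L dB): F_i = 10^(NF_i/10), G_i = 10^(G_i,dB/10)
  Stage 1: F_1 = 10^(2.19/10) = 1.656, G_1 = 10^(13.1/10) = 20.42
  Stage 2: F_2 = 10^(1.00/10) = 1.259, G_2 = 10^(−1.00/10) = 0.7943
  Stage 3: F_3 = 10^(8.06/10) = 6.397, G_3 = 10^(−6.59/10) = 0.2193
  Stage 4: F_4 = 10^(6.61/10) = 4.581, G_4 = 10^(15.3/10) = 33.88
Friis cascade:
  F = 1.656 + (1.259 − 1)/20.42 + (6.397 − 1)/16.22 + (4.581 − 1)/3.556 = 3.008
NF = 10 log₁₀(3.008) = 4.78 dB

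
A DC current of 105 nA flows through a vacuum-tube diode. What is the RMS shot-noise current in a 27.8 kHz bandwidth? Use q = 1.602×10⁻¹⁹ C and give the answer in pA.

30.6 pA

I_n = √(2qI·B)
2qI·B = 2 × 1.602×10⁻¹⁹ × 1.05×10⁻⁷ × 2.78×10⁴ = 9.35×10⁻²² A²
I_n = √(9.35×10⁻²²) = 3.06×10⁻¹¹ A = 30.6 pA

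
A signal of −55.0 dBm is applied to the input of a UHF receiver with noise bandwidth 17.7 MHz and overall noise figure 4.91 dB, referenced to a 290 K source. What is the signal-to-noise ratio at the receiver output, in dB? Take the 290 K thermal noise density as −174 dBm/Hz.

Noise floor: N = −174 + 10 log₁₀(B) + NF
10 log₁₀(1.77×10⁷) = 72.48 dB
N = −174 + 72.48 + 4.91 = −96.61 dBm
SNR = P_sig − N = −55.0 − (−96.61) = 41.61 dB → 41.6 dB

41.6 dB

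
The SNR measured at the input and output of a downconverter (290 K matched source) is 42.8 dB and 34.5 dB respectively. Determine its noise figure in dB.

NF (dB) = SNR_in(dB) − SNR_out(dB) when the source is at T₀
NF = 42.8 − 34.5 = 8.3 dB

8.3 dB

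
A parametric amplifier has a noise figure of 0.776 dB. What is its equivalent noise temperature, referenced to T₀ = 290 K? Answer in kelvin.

F = 10^(0.776/10) = 1.19564
T_e = (F − 1)·T₀ = (1.19564 − 1) × 290 = 56.7 K

56.7 K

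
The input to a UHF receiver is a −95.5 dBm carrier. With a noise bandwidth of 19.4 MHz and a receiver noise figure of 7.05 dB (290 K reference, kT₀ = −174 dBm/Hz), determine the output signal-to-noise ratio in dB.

Noise floor: N = −174 + 10 log₁₀(B) + NF
10 log₁₀(1.94×10⁷) = 72.88 dB
N = −174 + 72.88 + 7.05 = −94.07 dBm
SNR = P_sig − N = −95.5 − (−94.07) = −1.43 dB → −1.4 dB

−1.4 dB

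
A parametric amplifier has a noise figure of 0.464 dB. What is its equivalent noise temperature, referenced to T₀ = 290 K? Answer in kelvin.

32.7 K

F = 10^(0.464/10) = 1.11276
T_e = (F − 1)·T₀ = (1.11276 − 1) × 290 = 32.7 K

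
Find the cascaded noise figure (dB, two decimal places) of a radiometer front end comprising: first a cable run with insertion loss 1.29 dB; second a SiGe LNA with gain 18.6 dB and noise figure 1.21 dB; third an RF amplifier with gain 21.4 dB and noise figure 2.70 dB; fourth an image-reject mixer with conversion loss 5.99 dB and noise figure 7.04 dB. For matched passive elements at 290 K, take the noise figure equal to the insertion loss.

Convert to linear (a loss of L dB is a gain of −L dB): F_i = 10^(NF_i/10), G_i = 10^(G_i,dB/10)
  Stage 1: F_1 = 10^(1.29/10) = 1.346, G_1 = 10^(−1.29/10) = 0.7430
  Stage 2: F_2 = 10^(1.21/10) = 1.321, G_2 = 10^(18.6/10) = 72.44
  Stage 3: F_3 = 10^(2.70/10) = 1.862, G_3 = 10^(21.4/10) = 138.0
  Stage 4: F_4 = 10^(7.04/10) = 5.058, G_4 = 10^(−5.99/10) = 0.2518
Friis cascade:
  F = 1.346 + (1.321 − 1)/0.7430 + (1.862 − 1)/53.83 + (5.058 − 1)/7430 = 1.795
NF = 10 log₁₀(1.795) = 2.54 dB

2.54 dB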